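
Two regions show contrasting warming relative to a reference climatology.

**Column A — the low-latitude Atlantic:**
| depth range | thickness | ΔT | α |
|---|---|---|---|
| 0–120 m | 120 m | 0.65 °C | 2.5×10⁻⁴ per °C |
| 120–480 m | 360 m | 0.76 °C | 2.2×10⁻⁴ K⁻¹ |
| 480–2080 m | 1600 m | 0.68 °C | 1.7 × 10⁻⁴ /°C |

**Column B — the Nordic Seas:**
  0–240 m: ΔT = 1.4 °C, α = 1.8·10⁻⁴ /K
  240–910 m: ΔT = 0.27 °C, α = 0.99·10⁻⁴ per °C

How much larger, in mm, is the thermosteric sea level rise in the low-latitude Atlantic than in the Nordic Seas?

190 mm

A 0–120 m: 120 × 0.65 × 2.5×10⁻⁴ = 0.01950 m
A 2.2×10⁻⁴ × 0.76 × 360 = 0.060192 m
A 480–2080 m: 1.7×10⁻⁴ × 0.68 × 1600 = 0.18496 m
A total: 0.264652 m
B 240 × 1.8×10⁻⁴ × 1.4 = 0.06048 m
B 670 × 0.27 × 0.99×10⁻⁴ = 0.0179091 m
B total: 0.0783891 m
Difference: 0.264652 − 0.0783891 = 0.1862629 m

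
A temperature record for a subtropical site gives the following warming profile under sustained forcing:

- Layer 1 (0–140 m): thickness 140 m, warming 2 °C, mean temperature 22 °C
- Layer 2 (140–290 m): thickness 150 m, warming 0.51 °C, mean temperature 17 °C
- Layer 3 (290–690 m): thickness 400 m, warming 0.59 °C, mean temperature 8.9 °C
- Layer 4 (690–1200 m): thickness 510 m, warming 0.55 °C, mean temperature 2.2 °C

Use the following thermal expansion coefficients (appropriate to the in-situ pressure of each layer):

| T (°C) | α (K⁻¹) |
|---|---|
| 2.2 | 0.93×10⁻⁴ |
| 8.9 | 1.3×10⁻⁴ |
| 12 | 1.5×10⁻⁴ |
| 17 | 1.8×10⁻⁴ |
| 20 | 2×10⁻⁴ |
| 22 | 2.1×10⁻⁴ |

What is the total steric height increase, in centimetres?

Δh ≈ 13 cm

Layer 1 at 22 °C → α = 2.1×10⁻⁴ K⁻¹
Layer 2 at 17 °C → α = 1.8×10⁻⁴ K⁻¹
Layer 3 at 8.9 °C → α = 1.3×10⁻⁴ K⁻¹
Layer 4 at 2.2 °C → α = 0.93×10⁻⁴ K⁻¹
2 × 2.1×10⁻⁴ × 140 = 0.05880 m
Layer 2: 150 × 0.51 × 1.8×10⁻⁴ = 0.01377 m
1.3×10⁻⁴ × 400 × 0.59 = 0.03068 m
690–1200 m: 0.93×10⁻⁴ × 0.55 × 510 = 0.0260865 m
Δh = 0.05880 + 0.01377 + 0.03068 + 0.0260865 = 0.1293365 m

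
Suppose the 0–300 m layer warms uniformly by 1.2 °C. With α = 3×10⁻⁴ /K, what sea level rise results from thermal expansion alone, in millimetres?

Δh ≈ 108 mm

Δh = αΔT·H = 3×10⁻⁴ × 1.2 × 300 = 0.10800 m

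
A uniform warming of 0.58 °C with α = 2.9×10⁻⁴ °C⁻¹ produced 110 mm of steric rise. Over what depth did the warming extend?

H = Δh/(αΔT) = 0.11 / (2.9×10⁻⁴ × 0.58) ≈ 654.0 m

H ≈ 654 m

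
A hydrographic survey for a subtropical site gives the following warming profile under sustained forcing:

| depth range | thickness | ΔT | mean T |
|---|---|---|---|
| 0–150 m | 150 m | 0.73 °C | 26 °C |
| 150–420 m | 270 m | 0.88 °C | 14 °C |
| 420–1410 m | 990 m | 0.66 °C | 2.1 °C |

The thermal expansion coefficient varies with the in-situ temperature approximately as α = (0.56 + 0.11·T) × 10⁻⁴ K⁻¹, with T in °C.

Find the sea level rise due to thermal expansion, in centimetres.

Δh ≈ 13.9 cm

Layer 1: α = (0.56 + 0.11×26)×10⁻⁴ = 3.42×10⁻⁴ K⁻¹
Layer 2: α = (0.56 + 0.11×14)×10⁻⁴ = 2.1×10⁻⁴ K⁻¹
Layer 3: α = (0.56 + 0.11×2.1)×10⁻⁴ = 0.791×10⁻⁴ K⁻¹
0–150 m: 0.73 × 150 × 3.42×10⁻⁴ = 0.037449 m
Layer 2: 0.88 × 2.1×10⁻⁴ × 270 = 0.049896 m
990 × 0.791×10⁻⁴ × 0.66 = 0.05168394 m
Δh = 0.037449 + 0.049896 + 0.05168394 = 0.13902894 m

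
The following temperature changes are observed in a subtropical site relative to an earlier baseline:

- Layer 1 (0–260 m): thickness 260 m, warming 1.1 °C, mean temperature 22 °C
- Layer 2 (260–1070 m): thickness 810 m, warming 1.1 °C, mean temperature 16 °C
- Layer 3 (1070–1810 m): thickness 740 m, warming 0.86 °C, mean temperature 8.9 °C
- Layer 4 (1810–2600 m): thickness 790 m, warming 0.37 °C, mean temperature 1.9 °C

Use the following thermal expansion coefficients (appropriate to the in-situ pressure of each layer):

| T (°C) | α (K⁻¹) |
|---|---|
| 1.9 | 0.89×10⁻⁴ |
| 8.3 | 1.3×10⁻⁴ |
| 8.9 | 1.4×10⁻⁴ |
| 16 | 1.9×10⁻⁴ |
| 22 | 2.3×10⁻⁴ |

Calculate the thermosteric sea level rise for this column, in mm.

Δh = 350 mm

Layer 1 at 22 °C → α = 2.3×10⁻⁴ K⁻¹
Layer 2 at 16 °C → α = 1.9×10⁻⁴ K⁻¹
Layer 3 at 8.9 °C → α = 1.4×10⁻⁴ K⁻¹
Layer 4 at 1.9 °C → α = 0.89×10⁻⁴ K⁻¹
0–260 m: 1.1 × 2.3×10⁻⁴ × 260 = 0.06578 m
810 × 1.9×10⁻⁴ × 1.1 = 0.16929 m
740 × 1.4×10⁻⁴ × 0.86 = 0.089096 m
1810–2600 m: 0.89×10⁻⁴ × 0.37 × 790 = 0.0260147 m
Δh = 0.06578 + 0.16929 + 0.089096 + 0.0260147 = 0.3501807 m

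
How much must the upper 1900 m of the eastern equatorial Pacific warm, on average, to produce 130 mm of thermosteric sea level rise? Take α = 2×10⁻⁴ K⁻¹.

ΔT = Δh/(αH) = 0.13 / (2×10⁻⁴ × 1900) ≈ 0.3421 K

0.34 K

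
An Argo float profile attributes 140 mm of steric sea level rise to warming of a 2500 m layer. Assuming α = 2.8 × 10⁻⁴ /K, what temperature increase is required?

ΔT = Δh/(αH) = 0.14 / (2.8×10⁻⁴ × 2500) = 0.2000 °C

about 0.20 °C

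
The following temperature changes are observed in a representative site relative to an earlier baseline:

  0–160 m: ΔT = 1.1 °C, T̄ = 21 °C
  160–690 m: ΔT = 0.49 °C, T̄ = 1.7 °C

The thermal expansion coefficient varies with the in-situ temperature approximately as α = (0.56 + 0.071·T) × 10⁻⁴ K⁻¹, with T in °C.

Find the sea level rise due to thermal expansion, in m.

Layer 1: α = (0.56 + 0.071×21)×10⁻⁴ = 2.051×10⁻⁴ K⁻¹
Layer 2: α = (0.56 + 0.071×1.7)×10⁻⁴ = 0.6807×10⁻⁴ K⁻¹
2.051×10⁻⁴ × 1.1 × 160 = 0.0360976 m
Layer 2: 0.6807×10⁻⁴ × 530 × 0.49 = 0.017677779 m
Δh = 0.0360976 + 0.017677779 = 0.053775379 m

0.0538 m of thermosteric rise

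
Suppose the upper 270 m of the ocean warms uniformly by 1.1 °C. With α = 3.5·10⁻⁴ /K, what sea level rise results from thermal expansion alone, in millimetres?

Δh = αΔT·H = 3.5×10⁻⁴ × 1.1 × 270 = 0.10395 m

Δh = 104 mm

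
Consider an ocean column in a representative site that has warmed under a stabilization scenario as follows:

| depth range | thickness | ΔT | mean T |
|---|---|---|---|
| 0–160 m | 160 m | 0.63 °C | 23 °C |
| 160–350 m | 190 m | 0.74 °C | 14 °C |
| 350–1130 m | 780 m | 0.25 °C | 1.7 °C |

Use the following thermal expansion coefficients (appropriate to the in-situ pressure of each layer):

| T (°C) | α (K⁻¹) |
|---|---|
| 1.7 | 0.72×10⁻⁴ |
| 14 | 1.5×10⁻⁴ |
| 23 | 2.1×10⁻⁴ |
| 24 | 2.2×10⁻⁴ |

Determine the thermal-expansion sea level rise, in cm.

Layer 1 at 23 °C → α = 2.1×10⁻⁴ K⁻¹
Layer 2 at 14 °C → α = 1.5×10⁻⁴ K⁻¹
Layer 3 at 1.7 °C → α = 0.72×10⁻⁴ K⁻¹
160 × 2.1×10⁻⁴ × 0.63 = 0.021168 m
0.74 × 1.5×10⁻⁴ × 190 = 0.02109 m
Layer 3: 0.25 × 780 × 0.72×10⁻⁴ = 0.01404 m
Δh = 0.021168 + 0.02109 + 0.01404 = 0.056298 m ≈ 5.63 cm

Δh ≈ 5.63 cm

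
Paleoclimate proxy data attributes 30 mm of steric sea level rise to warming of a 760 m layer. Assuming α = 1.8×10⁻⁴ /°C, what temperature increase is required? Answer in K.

ΔT = Δh/(αH) = 0.03 / (1.8×10⁻⁴ × 760) ≈ 0.2193 K

ΔT ≈ 0.22 K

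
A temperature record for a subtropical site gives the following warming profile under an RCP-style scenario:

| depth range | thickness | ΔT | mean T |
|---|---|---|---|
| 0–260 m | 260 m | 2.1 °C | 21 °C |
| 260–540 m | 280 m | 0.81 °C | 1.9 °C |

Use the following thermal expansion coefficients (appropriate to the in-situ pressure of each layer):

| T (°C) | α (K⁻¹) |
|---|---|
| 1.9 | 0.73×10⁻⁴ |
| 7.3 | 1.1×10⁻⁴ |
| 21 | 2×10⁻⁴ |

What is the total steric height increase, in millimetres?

126 mm of thermosteric rise

Layer 1 at 21 °C → α = 2×10⁻⁴ K⁻¹
Layer 2 at 1.9 °C → α = 0.73×10⁻⁴ K⁻¹
Layer 1: 2.1 × 2×10⁻⁴ × 260 = 0.10920 m
0.81 × 280 × 0.73×10⁻⁴ = 0.0165564 m
Δh = 0.10920 + 0.0165564 = 0.1257564 m ≈ 126 mm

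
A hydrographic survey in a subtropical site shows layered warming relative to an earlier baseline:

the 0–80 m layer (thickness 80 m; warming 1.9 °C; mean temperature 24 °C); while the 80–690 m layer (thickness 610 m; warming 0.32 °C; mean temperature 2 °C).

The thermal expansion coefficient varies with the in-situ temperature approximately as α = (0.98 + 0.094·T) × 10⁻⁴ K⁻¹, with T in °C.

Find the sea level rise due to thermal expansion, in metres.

Δh ≈ 0.0720 m

Layer 1: α = (0.98 + 0.094×24)×10⁻⁴ = 3.236×10⁻⁴ K⁻¹
Layer 2: α = (0.98 + 0.094×2)×10⁻⁴ = 1.168×10⁻⁴ K⁻¹
Layer 1: 80 × 3.236×10⁻⁴ × 1.9 = 0.0491872 m
Layer 2: 610 × 1.168×10⁻⁴ × 0.32 = 0.02279936 m
Δh = 0.0491872 + 0.02279936 = 0.07198656 m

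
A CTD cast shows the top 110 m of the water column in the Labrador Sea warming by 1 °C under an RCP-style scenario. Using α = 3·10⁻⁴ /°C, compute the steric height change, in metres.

Δh = 0.0330 m

Δh = αΔT·H = 3×10⁻⁴ × 1 × 110 = 0.03300 m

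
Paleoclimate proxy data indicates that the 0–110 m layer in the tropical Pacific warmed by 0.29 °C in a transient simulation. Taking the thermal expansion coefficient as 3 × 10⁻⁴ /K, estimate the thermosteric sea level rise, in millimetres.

Δh = αΔT·H = 3×10⁻⁴ × 0.29 × 110 = 0.00957 m

about 9.57 mm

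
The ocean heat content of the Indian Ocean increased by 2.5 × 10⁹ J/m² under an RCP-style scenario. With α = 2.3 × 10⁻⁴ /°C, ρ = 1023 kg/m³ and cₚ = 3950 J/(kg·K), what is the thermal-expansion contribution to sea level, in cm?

Δh = αQ/(ρcₚ) = 2.3×10⁻⁴ × 2.5×10⁹ / (1023 × 3950) ≈ 0.14230 m

14.2 cm of thermosteric rise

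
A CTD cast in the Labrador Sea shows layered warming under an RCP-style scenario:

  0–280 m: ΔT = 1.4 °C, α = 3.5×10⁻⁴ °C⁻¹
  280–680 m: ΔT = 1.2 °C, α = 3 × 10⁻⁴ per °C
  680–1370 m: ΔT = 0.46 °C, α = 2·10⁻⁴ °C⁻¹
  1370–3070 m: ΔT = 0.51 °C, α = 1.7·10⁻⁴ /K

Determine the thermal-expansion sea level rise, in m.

280 × 1.4 × 3.5×10⁻⁴ = 0.13720 m
Layer 2: 400 × 3×10⁻⁴ × 1.2 = 0.14400 m
Layer 3: 0.46 × 690 × 2×10⁻⁴ = 0.06348 m
Layer 4: 1.7×10⁻⁴ × 0.51 × 1700 = 0.14739 m
Δh = 0.13720 + 0.14400 + 0.06348 + 0.14739 = 0.49207 m ≈ 0.49 m

about 0.49 m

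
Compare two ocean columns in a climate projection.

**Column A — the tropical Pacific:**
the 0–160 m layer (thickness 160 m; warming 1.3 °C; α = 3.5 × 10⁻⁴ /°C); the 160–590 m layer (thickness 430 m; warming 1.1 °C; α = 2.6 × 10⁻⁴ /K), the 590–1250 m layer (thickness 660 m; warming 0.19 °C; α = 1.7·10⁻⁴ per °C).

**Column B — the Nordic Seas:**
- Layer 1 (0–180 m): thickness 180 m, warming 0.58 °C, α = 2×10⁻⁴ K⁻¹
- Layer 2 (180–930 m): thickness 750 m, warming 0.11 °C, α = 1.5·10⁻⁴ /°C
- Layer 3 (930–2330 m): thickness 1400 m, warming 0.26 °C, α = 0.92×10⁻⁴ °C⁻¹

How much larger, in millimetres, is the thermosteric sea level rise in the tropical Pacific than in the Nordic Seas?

A 0–160 m: 160 × 1.3 × 3.5×10⁻⁴ = 0.07280 m
A Layer 2: 2.6×10⁻⁴ × 430 × 1.1 = 0.12298 m
A Layer 3: 1.7×10⁻⁴ × 0.19 × 660 = 0.021318 m
A total: 0.217098 m
B 0.58 × 180 × 2×10⁻⁴ = 0.02088 m
B 180–930 m: 750 × 0.11 × 1.5×10⁻⁴ = 0.012375 m
B Layer 3: 0.92×10⁻⁴ × 1400 × 0.26 = 0.033488 m
B total: 0.066743 m
Difference: 0.217098 − 0.066743 = 0.150355 m

150 mm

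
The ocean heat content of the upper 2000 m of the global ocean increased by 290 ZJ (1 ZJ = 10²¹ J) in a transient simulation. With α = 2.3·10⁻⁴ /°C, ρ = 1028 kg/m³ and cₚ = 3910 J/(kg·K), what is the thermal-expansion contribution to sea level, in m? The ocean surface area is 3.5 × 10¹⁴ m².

Per unit area: Q = 290×10²¹ / (3.5×10¹⁴) ≈ 8.286×10⁸ J/m²
Δh = αQ/(ρcₚ) = 2.3×10⁻⁴ × 8.286×10⁸ / (1028 × 3910) ≈ 0.047414 m

0.047 m of thermosteric rise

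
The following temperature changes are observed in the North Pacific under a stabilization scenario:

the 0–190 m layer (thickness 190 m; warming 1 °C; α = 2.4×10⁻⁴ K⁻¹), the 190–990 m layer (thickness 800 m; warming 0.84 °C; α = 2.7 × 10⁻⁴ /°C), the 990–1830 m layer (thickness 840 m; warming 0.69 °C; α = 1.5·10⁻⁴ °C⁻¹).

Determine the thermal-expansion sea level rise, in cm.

0–190 m: 2.4×10⁻⁴ × 1 × 190 = 0.04560 m
Layer 2: 800 × 2.7×10⁻⁴ × 0.84 = 0.18144 m
Layer 3: 0.69 × 840 × 1.5×10⁻⁴ = 0.08694 m
Δh = 0.04560 + 0.18144 + 0.08694 = 0.31398 m

about 31 cm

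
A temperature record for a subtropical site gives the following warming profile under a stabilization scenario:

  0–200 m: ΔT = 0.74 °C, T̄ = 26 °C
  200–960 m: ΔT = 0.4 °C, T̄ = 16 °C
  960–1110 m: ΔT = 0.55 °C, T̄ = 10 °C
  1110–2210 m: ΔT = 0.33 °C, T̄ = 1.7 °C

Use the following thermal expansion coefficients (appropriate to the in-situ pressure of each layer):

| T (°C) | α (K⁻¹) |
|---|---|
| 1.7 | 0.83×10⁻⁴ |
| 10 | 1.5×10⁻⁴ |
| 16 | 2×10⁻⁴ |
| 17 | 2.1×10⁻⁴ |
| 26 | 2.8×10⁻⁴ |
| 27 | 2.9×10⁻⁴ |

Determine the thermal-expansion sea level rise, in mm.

Layer 1 at 26 °C → α = 2.8×10⁻⁴ K⁻¹
Layer 2 at 16 °C → α = 2×10⁻⁴ K⁻¹
Layer 3 at 10 °C → α = 1.5×10⁻⁴ K⁻¹
Layer 4 at 1.7 °C → α = 0.83×10⁻⁴ K⁻¹
Layer 1: 0.74 × 2.8×10⁻⁴ × 200 = 0.04144 m
0.4 × 760 × 2×10⁻⁴ = 0.06080 m
1.5×10⁻⁴ × 0.55 × 150 = 0.012375 m
0.33 × 0.83×10⁻⁴ × 1100 = 0.030129 m
Δh = 0.04144 + 0.06080 + 0.012375 + 0.030129 = 0.144744 m ≈ 140 mm

140 mm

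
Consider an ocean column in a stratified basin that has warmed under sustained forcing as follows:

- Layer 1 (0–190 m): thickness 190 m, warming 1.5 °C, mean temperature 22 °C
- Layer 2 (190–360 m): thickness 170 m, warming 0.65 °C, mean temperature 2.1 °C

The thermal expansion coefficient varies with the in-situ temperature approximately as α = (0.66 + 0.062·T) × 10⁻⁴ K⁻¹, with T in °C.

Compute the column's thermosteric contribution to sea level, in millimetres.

66.4 mm of thermosteric rise

Layer 1: α = (0.66 + 0.062×22)×10⁻⁴ = 2.024×10⁻⁴ K⁻¹
Layer 2: α = (0.66 + 0.062×2.1)×10⁻⁴ = 0.7902×10⁻⁴ K⁻¹
0–190 m: 2.024×10⁻⁴ × 190 × 1.5 = 0.057684 m
190–360 m: 0.7902×10⁻⁴ × 0.65 × 170 = 0.00873171 m
Δh = 0.057684 + 0.00873171 = 0.06641571 m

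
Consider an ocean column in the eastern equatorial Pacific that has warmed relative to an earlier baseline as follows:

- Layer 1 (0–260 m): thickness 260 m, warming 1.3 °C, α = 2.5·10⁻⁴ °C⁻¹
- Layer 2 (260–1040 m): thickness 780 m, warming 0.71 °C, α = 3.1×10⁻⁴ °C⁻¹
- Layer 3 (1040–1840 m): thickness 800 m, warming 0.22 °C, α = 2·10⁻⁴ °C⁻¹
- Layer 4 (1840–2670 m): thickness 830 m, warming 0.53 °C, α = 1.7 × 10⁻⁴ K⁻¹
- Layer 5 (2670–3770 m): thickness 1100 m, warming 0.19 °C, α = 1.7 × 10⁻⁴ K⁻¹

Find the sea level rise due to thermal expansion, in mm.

Δh ≈ 402 mm

Layer 1: 260 × 1.3 × 2.5×10⁻⁴ = 0.08450 m
Layer 2: 0.71 × 3.1×10⁻⁴ × 780 = 0.171678 m
Layer 3: 0.22 × 2×10⁻⁴ × 800 = 0.03520 m
1.7×10⁻⁴ × 0.53 × 830 = 0.074783 m
2670–3770 m: 1.7×10⁻⁴ × 1100 × 0.19 = 0.03553 m
Δh = 0.08450 + 0.171678 + 0.03520 + 0.074783 + 0.03553 = 0.401691 m ≈ 402 mm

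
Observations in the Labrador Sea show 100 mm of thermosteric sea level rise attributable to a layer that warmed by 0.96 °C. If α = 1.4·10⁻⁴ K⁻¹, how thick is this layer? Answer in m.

about 744 m

H = Δh/(αΔT) = 0.1 / (1.4×10⁻⁴ × 0.96) ≈ 744.0 m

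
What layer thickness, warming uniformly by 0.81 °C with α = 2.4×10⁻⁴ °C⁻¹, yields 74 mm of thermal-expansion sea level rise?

H ≈ 380 m

H = Δh/(αΔT) = 0.074 / (2.4×10⁻⁴ × 0.81) ≈ 380.7 m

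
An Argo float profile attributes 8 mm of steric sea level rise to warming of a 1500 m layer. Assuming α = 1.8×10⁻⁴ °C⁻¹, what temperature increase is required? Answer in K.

ΔT = Δh/(αH) = 0.008 / (1.8×10⁻⁴ × 1500) ≈ 0.02963 K

ΔT ≈ 0.0296 K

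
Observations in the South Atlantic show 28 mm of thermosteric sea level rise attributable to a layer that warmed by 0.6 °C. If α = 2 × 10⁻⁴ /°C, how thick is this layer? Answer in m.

H = Δh/(αΔT) = 0.028 / (2×10⁻⁴ × 0.6) ≈ 233.3 m

H ≈ 233 m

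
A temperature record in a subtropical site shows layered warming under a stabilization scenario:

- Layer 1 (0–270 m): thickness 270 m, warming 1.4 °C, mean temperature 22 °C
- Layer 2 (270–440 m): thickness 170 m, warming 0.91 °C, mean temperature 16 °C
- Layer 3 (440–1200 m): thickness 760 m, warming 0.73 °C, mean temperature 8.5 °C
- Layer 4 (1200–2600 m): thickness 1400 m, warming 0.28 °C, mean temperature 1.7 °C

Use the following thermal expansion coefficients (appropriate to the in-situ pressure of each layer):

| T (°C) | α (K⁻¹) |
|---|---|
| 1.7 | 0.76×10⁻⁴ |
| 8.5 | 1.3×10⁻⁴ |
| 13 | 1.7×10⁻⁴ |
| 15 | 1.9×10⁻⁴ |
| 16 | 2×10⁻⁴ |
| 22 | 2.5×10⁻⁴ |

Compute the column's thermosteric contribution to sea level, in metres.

Layer 1 at 22 °C → α = 2.5×10⁻⁴ K⁻¹
Layer 2 at 16 °C → α = 2×10⁻⁴ K⁻¹
Layer 3 at 8.5 °C → α = 1.3×10⁻⁴ K⁻¹
Layer 4 at 1.7 °C → α = 0.76×10⁻⁴ K⁻¹
0–270 m: 1.4 × 2.5×10⁻⁴ × 270 = 0.09450 m
0.91 × 170 × 2×10⁻⁴ = 0.03094 m
0.73 × 760 × 1.3×10⁻⁴ = 0.072124 m
Layer 4: 0.28 × 1400 × 0.76×10⁻⁴ = 0.029792 m
Δh = 0.09450 + 0.03094 + 0.072124 + 0.029792 = 0.227356 m

0.227 m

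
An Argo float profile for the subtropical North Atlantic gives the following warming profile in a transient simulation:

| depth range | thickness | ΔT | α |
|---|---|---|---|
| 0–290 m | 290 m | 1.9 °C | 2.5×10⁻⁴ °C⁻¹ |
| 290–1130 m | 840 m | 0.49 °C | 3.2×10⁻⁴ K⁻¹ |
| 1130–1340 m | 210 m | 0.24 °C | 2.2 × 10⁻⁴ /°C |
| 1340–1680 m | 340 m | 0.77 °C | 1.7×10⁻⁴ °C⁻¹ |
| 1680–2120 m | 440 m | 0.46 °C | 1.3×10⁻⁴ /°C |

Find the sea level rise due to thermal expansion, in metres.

0.35 m of thermosteric rise

0–290 m: 2.5×10⁻⁴ × 290 × 1.9 = 0.13775 m
3.2×10⁻⁴ × 0.49 × 840 = 0.131712 m
0.24 × 2.2×10⁻⁴ × 210 = 0.011088 m
340 × 1.7×10⁻⁴ × 0.77 = 0.044506 m
440 × 0.46 × 1.3×10⁻⁴ = 0.026312 m
Δh = 0.13775 + 0.131712 + 0.011088 + 0.044506 + 0.026312 = 0.351368 m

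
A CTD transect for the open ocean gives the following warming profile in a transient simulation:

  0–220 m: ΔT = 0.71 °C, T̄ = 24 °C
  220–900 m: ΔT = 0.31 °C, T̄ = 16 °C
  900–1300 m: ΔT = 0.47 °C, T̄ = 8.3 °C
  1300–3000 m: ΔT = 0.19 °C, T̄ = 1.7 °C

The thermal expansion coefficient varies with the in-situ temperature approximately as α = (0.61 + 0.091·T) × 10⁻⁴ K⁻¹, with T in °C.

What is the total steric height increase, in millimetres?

Δh ≈ 138 mm

Layer 1: α = (0.61 + 0.091×24)×10⁻⁴ = 2.794×10⁻⁴ K⁻¹
Layer 2: α = (0.61 + 0.091×16)×10⁻⁴ = 2.066×10⁻⁴ K⁻¹
Layer 3: α = (0.61 + 0.091×8.3)×10⁻⁴ = 1.3653×10⁻⁴ K⁻¹
Layer 4: α = (0.61 + 0.091×1.7)×10⁻⁴ = 0.7647×10⁻⁴ K⁻¹
Layer 1: 0.71 × 220 × 2.794×10⁻⁴ = 0.04364228 m
0.31 × 2.066×10⁻⁴ × 680 = 0.04355128 m
900–1300 m: 400 × 0.47 × 1.3653×10⁻⁴ = 0.02566764 m
1300–3000 m: 0.19 × 0.7647×10⁻⁴ × 1700 = 0.02469981 m
Δh = 0.04364228 + 0.04355128 + 0.02566764 + 0.02469981 = 0.13756101 m ≈ 138 mm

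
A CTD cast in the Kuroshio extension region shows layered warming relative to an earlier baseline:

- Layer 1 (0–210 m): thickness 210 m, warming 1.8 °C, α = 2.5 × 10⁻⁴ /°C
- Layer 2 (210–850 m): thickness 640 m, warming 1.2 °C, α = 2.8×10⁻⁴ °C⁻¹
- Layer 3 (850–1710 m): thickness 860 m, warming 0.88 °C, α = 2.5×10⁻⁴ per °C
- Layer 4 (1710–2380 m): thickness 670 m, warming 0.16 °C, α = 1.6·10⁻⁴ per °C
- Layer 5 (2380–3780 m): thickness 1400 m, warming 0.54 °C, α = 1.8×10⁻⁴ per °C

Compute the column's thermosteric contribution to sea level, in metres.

about 0.652 m

210 × 2.5×10⁻⁴ × 1.8 = 0.09450 m
2.8×10⁻⁴ × 640 × 1.2 = 0.21504 m
2.5×10⁻⁴ × 0.88 × 860 = 0.18920 m
1710–2380 m: 1.6×10⁻⁴ × 0.16 × 670 = 0.017152 m
2380–3780 m: 0.54 × 1.8×10⁻⁴ × 1400 = 0.13608 m
Δh = 0.09450 + 0.21504 + 0.18920 + 0.017152 + 0.13608 = 0.651972 m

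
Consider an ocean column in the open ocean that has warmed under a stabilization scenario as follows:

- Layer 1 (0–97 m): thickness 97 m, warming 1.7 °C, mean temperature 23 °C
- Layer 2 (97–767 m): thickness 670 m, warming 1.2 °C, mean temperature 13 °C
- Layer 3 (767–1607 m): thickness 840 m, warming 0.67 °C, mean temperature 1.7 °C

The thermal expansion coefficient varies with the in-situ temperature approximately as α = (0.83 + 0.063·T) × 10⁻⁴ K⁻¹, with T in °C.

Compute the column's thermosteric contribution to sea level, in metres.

Layer 1: α = (0.83 + 0.063×23)×10⁻⁴ = 2.279×10⁻⁴ K⁻¹
Layer 2: α = (0.83 + 0.063×13)×10⁻⁴ = 1.649×10⁻⁴ K⁻¹
Layer 3: α = (0.83 + 0.063×1.7)×10⁻⁴ = 0.9371×10⁻⁴ K⁻¹
Layer 1: 2.279×10⁻⁴ × 1.7 × 97 = 0.03758071 m
1.2 × 670 × 1.649×10⁻⁴ = 0.1325796 m
Layer 3: 840 × 0.67 × 0.9371×10⁻⁴ = 0.052739988 m
Δh = 0.03758071 + 0.1325796 + 0.052739988 = 0.222900298 m ≈ 0.22 m

0.22 m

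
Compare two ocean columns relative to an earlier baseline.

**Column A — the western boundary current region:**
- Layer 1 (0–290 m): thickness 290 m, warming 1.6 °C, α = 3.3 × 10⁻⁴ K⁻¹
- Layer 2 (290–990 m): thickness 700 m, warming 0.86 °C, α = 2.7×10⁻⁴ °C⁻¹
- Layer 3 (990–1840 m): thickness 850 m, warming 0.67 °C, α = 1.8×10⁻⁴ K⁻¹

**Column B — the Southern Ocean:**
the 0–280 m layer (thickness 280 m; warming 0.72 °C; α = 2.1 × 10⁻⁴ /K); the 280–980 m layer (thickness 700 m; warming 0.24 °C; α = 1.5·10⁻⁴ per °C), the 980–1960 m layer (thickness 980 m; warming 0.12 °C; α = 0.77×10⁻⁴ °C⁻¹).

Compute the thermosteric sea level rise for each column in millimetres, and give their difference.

A Layer 1: 3.3×10⁻⁴ × 290 × 1.6 = 0.15312 m
A 2.7×10⁻⁴ × 0.86 × 700 = 0.16254 m
A Layer 3: 850 × 0.67 × 1.8×10⁻⁴ = 0.10251 m
A total: 0.41817 m
B 0–280 m: 2.1×10⁻⁴ × 280 × 0.72 = 0.042336 m
B 280–980 m: 0.24 × 700 × 1.5×10⁻⁴ = 0.02520 m
B 0.77×10⁻⁴ × 980 × 0.12 = 0.0090552 m
B total: 0.0765912 m
Difference: 0.41817 − 0.0765912 = 0.3415788 m

A: 418 mm; B: 76.6 mm; difference 342 mm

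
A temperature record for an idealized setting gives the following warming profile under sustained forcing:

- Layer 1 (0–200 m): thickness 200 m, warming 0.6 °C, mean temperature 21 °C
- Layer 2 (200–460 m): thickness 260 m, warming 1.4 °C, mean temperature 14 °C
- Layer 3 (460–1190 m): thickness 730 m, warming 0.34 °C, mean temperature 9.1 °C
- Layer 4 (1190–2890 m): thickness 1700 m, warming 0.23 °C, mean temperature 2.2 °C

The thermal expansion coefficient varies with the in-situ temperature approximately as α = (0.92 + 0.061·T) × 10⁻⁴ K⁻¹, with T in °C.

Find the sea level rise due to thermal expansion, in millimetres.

about 169 mm

Layer 1: α = (0.92 + 0.061×21)×10⁻⁴ = 2.201×10⁻⁴ K⁻¹
Layer 2: α = (0.92 + 0.061×14)×10⁻⁴ = 1.774×10⁻⁴ K⁻¹
Layer 3: α = (0.92 + 0.061×9.1)×10⁻⁴ = 1.4751×10⁻⁴ K⁻¹
Layer 4: α = (0.92 + 0.061×2.2)×10⁻⁴ = 1.0542×10⁻⁴ K⁻¹
0–200 m: 0.6 × 2.201×10⁻⁴ × 200 = 0.026412 m
Layer 2: 1.774×10⁻⁴ × 260 × 1.4 = 0.0645736 m
Layer 3: 730 × 1.4751×10⁻⁴ × 0.34 = 0.036611982 m
1700 × 1.0542×10⁻⁴ × 0.23 = 0.04121922 m
Δh = 0.026412 + 0.0645736 + 0.036611982 + 0.04121922 = 0.168816802 m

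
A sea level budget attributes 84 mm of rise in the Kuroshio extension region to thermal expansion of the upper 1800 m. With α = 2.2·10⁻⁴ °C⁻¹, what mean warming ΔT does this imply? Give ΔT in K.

ΔT = Δh/(αH) = 0.084 / (2.2×10⁻⁴ × 1800) ≈ 0.2121 K

0.21 K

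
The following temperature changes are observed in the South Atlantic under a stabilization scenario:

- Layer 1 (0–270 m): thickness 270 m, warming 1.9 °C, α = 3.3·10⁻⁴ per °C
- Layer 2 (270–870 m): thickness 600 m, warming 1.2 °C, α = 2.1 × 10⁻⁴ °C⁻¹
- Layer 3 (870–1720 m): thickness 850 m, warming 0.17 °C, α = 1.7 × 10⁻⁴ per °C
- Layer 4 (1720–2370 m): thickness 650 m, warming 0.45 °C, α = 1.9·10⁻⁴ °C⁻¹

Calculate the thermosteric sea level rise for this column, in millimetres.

0–270 m: 270 × 1.9 × 3.3×10⁻⁴ = 0.16929 m
Layer 2: 2.1×10⁻⁴ × 1.2 × 600 = 0.15120 m
1.7×10⁻⁴ × 0.17 × 850 = 0.024565 m
650 × 0.45 × 1.9×10⁻⁴ = 0.055575 m
Δh = 0.16929 + 0.15120 + 0.024565 + 0.055575 = 0.40063 m ≈ 400 mm

Δh ≈ 400 mm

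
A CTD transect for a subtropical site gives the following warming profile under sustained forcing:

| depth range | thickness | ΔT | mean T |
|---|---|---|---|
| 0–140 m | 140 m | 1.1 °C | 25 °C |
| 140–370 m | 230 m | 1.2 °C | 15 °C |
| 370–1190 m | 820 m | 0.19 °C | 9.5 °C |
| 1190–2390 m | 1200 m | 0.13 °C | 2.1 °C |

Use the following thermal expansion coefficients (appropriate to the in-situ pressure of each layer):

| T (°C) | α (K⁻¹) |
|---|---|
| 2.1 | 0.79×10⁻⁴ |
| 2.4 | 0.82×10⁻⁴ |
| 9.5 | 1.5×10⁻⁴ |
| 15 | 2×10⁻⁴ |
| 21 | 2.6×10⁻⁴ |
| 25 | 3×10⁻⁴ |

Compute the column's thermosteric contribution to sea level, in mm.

about 137 mm

Layer 1 at 25 °C → α = 3×10⁻⁴ K⁻¹
Layer 2 at 15 °C → α = 2×10⁻⁴ K⁻¹
Layer 3 at 9.5 °C → α = 1.5×10⁻⁴ K⁻¹
Layer 4 at 2.1 °C → α = 0.79×10⁻⁴ K⁻¹
0–140 m: 140 × 3×10⁻⁴ × 1.1 = 0.04620 m
140–370 m: 1.2 × 2×10⁻⁴ × 230 = 0.05520 m
Layer 3: 0.19 × 1.5×10⁻⁴ × 820 = 0.02337 m
1190–2390 m: 1200 × 0.13 × 0.79×10⁻⁴ = 0.012324 m
Δh = 0.04620 + 0.05520 + 0.02337 + 0.012324 = 0.137094 m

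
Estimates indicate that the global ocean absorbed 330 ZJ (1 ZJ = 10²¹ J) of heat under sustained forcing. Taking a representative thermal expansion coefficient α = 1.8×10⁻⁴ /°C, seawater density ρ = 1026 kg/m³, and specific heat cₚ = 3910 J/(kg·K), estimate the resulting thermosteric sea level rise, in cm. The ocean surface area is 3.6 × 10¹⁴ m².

Δh ≈ 4.11 cm

Per unit area: Q = 330×10²¹ / (3.6×10¹⁴) ≈ 9.167×10⁸ J/m²
Δh = αQ/(ρcₚ) = 1.8×10⁻⁴ × 9.167×10⁸ / (1026 × 3910) ≈ 0.041132 m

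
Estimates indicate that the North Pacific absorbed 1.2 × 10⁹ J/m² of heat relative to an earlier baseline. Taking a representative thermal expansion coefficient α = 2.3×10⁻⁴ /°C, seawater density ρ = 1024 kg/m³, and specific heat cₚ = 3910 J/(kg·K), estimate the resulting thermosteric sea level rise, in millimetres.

Δh = αQ/(ρcₚ) = 2.3×10⁻⁴ × 1.2×10⁹ / (1024 × 3910) ≈ 0.068934 m

68.9 mm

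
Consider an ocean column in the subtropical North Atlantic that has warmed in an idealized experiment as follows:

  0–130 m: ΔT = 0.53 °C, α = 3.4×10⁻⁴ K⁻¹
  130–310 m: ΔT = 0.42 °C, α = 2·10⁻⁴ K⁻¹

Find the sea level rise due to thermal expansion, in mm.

0–130 m: 130 × 0.53 × 3.4×10⁻⁴ = 0.023426 m
Layer 2: 2×10⁻⁴ × 0.42 × 180 = 0.01512 m
Δh = 0.023426 + 0.01512 = 0.038546 m ≈ 38.5 mm

38.5 mm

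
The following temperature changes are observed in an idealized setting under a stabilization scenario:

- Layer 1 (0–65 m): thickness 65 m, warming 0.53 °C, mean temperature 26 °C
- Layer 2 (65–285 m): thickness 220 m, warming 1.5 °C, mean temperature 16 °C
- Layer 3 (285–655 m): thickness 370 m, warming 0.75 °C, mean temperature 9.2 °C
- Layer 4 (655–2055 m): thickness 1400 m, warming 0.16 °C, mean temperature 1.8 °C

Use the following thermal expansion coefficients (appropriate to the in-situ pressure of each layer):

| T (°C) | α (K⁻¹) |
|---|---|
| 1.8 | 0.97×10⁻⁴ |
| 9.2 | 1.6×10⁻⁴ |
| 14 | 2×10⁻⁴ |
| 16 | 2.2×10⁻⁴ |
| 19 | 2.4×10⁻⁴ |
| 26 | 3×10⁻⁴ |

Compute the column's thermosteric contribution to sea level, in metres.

0.149 m

Layer 1 at 26 °C → α = 3×10⁻⁴ K⁻¹
Layer 2 at 16 °C → α = 2.2×10⁻⁴ K⁻¹
Layer 3 at 9.2 °C → α = 1.6×10⁻⁴ K⁻¹
Layer 4 at 1.8 °C → α = 0.97×10⁻⁴ K⁻¹
0–65 m: 3×10⁻⁴ × 0.53 × 65 = 0.010335 m
65–285 m: 1.5 × 2.2×10⁻⁴ × 220 = 0.07260 m
370 × 1.6×10⁻⁴ × 0.75 = 0.04440 m
Layer 4: 1400 × 0.16 × 0.97×10⁻⁴ = 0.021728 m
Δh = 0.010335 + 0.07260 + 0.04440 + 0.021728 = 0.149063 m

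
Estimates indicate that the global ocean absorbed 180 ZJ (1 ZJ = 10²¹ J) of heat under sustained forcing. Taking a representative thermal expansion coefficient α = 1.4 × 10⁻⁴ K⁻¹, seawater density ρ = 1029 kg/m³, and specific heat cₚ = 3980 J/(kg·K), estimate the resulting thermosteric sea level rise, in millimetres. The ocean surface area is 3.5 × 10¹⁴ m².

Δh ≈ 18 mm

Per unit area: Q = 180×10²¹ / (3.5×10¹⁴) ≈ 5.143×10⁸ J/m²
Δh = αQ/(ρcₚ) = 1.4×10⁻⁴ × 5.143×10⁸ / (1029 × 3980) ≈ 0.017581 m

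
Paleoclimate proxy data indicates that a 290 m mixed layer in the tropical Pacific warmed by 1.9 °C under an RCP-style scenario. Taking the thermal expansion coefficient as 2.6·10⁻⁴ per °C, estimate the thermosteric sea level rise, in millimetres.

140 mm of thermosteric rise

Δh = αΔT·H = 2.6×10⁻⁴ × 1.9 × 290 = 0.14326 m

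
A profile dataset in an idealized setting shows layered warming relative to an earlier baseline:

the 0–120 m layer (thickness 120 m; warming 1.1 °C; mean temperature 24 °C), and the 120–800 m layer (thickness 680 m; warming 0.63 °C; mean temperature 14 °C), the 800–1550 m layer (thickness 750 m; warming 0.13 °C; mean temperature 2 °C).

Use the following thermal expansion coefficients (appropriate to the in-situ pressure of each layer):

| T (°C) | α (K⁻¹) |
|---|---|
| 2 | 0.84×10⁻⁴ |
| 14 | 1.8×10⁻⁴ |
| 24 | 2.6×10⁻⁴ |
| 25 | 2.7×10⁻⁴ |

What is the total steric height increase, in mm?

Δh = 120 mm

Layer 1 at 24 °C → α = 2.6×10⁻⁴ K⁻¹
Layer 2 at 14 °C → α = 1.8×10⁻⁴ K⁻¹
Layer 3 at 2 °C → α = 0.84×10⁻⁴ K⁻¹
Layer 1: 1.1 × 120 × 2.6×10⁻⁴ = 0.03432 m
Layer 2: 1.8×10⁻⁴ × 0.63 × 680 = 0.077112 m
Layer 3: 0.84×10⁻⁴ × 750 × 0.13 = 0.00819 m
Δh = 0.03432 + 0.077112 + 0.00819 = 0.119622 m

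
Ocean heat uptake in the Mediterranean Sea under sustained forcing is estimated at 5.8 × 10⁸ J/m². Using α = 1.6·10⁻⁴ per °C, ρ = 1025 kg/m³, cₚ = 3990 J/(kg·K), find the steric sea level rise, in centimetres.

Δh = αQ/(ρcₚ) = 1.6×10⁻⁴ × 5.8×10⁸ / (1025 × 3990) ≈ 0.022691 m

2.27 cm of thermosteric rise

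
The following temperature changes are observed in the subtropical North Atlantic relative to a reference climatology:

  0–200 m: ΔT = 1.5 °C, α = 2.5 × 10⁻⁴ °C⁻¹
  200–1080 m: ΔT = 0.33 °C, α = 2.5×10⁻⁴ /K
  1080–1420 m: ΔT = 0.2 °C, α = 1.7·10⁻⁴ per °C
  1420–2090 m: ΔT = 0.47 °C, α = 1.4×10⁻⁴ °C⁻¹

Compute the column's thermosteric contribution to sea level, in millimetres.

0–200 m: 1.5 × 200 × 2.5×10⁻⁴ = 0.07500 m
200–1080 m: 0.33 × 2.5×10⁻⁴ × 880 = 0.07260 m
Layer 3: 1.7×10⁻⁴ × 340 × 0.2 = 0.01156 m
Layer 4: 670 × 1.4×10⁻⁴ × 0.47 = 0.044086 m
Δh = 0.07500 + 0.07260 + 0.01156 + 0.044086 = 0.203246 m

about 203 mm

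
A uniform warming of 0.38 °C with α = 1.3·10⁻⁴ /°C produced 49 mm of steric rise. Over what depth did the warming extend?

H ≈ 990 m

H = Δh/(αΔT) = 0.049 / (1.3×10⁻⁴ × 0.38) ≈ 991.9 m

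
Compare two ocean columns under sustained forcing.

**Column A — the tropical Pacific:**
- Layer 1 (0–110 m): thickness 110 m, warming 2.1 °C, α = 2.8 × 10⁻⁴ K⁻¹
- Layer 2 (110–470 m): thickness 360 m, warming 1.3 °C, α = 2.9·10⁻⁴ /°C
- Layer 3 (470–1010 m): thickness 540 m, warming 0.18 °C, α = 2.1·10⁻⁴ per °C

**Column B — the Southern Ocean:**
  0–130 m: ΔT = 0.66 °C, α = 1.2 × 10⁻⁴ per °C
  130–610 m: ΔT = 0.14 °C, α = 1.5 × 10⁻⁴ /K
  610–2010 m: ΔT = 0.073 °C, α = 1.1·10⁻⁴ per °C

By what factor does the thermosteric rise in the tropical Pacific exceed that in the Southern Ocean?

A Layer 1: 2.1 × 110 × 2.8×10⁻⁴ = 0.06468 m
A 110–470 m: 1.3 × 2.9×10⁻⁴ × 360 = 0.13572 m
A Layer 3: 0.18 × 540 × 2.1×10⁻⁴ = 0.020412 m
A total: 0.220812 m
B Layer 1: 0.66 × 1.2×10⁻⁴ × 130 = 0.010296 m
B 480 × 1.5×10⁻⁴ × 0.14 = 0.01008 m
B 1.1×10⁻⁴ × 1400 × 0.073 = 0.011242 m
B total: 0.031618 m
Ratio: 0.220812 / 0.031618 ≈ 6.984

≈ 7.0×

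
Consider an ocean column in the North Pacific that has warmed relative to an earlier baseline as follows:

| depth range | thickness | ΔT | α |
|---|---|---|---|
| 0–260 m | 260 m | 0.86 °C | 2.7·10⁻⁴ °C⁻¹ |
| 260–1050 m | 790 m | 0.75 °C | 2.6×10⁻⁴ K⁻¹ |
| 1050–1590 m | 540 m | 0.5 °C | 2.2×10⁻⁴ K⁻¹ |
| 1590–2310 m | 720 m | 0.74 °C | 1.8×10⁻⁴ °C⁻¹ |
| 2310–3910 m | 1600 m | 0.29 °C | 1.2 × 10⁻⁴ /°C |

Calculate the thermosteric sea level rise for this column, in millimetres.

Δh = 430 mm

0–260 m: 0.86 × 2.7×10⁻⁴ × 260 = 0.060372 m
260–1050 m: 0.75 × 2.6×10⁻⁴ × 790 = 0.15405 m
Layer 3: 540 × 0.5 × 2.2×10⁻⁴ = 0.05940 m
1590–2310 m: 1.8×10⁻⁴ × 720 × 0.74 = 0.095904 m
Layer 5: 1600 × 0.29 × 1.2×10⁻⁴ = 0.05568 m
Δh = 0.060372 + 0.15405 + 0.05940 + 0.095904 + 0.05568 = 0.425406 m ≈ 430 mm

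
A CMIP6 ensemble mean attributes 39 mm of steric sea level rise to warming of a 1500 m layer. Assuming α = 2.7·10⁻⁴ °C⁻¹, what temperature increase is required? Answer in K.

about 0.0963 K

ΔT = Δh/(αH) = 0.039 / (2.7×10⁻⁴ × 1500) ≈ 0.09630 K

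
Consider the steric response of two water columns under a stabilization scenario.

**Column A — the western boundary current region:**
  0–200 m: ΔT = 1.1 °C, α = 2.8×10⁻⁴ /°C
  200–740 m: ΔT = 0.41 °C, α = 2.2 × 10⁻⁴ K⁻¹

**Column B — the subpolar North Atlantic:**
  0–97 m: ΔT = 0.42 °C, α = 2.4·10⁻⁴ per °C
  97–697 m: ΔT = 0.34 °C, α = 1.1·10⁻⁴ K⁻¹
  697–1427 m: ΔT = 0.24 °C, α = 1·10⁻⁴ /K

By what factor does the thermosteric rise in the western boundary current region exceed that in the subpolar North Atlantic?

2.2

A Layer 1: 200 × 1.1 × 2.8×10⁻⁴ = 0.06160 m
A 200–740 m: 540 × 2.2×10⁻⁴ × 0.41 = 0.048708 m
A total: 0.110308 m
B 0–97 m: 2.4×10⁻⁴ × 0.42 × 97 = 0.0097776 m
B Layer 2: 1.1×10⁻⁴ × 600 × 0.34 = 0.02244 m
B 0.24 × 1×10⁻⁴ × 730 = 0.01752 m
B total: 0.0497376 m
Ratio: 0.110308 / 0.0497376 ≈ 2.218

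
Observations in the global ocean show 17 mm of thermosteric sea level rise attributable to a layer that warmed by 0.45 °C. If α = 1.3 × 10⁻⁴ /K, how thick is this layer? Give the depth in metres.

about 290 m

H = Δh/(αΔT) = 0.017 / (1.3×10⁻⁴ × 0.45) ≈ 290.6 m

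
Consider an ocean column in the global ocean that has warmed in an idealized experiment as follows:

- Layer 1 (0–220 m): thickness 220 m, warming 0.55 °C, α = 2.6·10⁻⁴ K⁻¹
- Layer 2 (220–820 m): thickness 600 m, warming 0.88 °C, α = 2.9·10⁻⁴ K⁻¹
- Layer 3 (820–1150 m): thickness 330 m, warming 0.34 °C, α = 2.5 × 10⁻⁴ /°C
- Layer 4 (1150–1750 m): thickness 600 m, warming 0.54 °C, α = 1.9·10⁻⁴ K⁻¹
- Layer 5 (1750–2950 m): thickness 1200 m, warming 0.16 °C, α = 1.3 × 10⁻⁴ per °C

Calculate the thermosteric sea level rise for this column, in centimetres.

0–220 m: 220 × 0.55 × 2.6×10⁻⁴ = 0.03146 m
Layer 2: 600 × 0.88 × 2.9×10⁻⁴ = 0.15312 m
Layer 3: 0.34 × 2.5×10⁻⁴ × 330 = 0.02805 m
1150–1750 m: 600 × 0.54 × 1.9×10⁻⁴ = 0.06156 m
1200 × 0.16 × 1.3×10⁻⁴ = 0.02496 m
Δh = 0.03146 + 0.15312 + 0.02805 + 0.06156 + 0.02496 = 0.29915 m

Δh ≈ 29.9 cm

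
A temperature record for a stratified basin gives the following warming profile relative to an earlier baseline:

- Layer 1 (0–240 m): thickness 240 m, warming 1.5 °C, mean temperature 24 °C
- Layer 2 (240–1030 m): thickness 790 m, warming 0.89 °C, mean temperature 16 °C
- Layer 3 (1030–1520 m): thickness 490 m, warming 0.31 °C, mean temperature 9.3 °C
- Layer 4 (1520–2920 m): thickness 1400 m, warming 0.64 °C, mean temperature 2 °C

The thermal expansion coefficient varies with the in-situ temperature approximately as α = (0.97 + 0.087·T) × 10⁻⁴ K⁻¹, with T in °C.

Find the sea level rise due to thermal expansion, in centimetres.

40.6 cm

Layer 1: α = (0.97 + 0.087×24)×10⁻⁴ = 3.058×10⁻⁴ K⁻¹
Layer 2: α = (0.97 + 0.087×16)×10⁻⁴ = 2.362×10⁻⁴ K⁻¹
Layer 3: α = (0.97 + 0.087×9.3)×10⁻⁴ = 1.7791×10⁻⁴ K⁻¹
Layer 4: α = (0.97 + 0.087×2)×10⁻⁴ = 1.144×10⁻⁴ K⁻¹
Layer 1: 1.5 × 3.058×10⁻⁴ × 240 = 0.110088 m
2.362×10⁻⁴ × 0.89 × 790 = 0.16607222 m
1030–1520 m: 490 × 0.31 × 1.7791×10⁻⁴ = 0.027024529 m
Layer 4: 1.144×10⁻⁴ × 1400 × 0.64 = 0.1025024 m
Δh = 0.110088 + 0.16607222 + 0.027024529 + 0.1025024 = 0.405687149 m ≈ 40.6 cm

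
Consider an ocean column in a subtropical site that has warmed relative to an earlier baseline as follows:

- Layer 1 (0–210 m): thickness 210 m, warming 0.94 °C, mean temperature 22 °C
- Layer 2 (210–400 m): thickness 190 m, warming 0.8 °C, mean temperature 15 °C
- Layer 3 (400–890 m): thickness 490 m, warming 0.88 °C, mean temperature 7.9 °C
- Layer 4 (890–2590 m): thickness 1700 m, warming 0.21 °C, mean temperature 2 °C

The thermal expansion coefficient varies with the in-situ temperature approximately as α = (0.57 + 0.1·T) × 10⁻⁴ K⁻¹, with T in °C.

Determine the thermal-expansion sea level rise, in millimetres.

about 172 mm

Layer 1: α = (0.57 + 0.1×22)×10⁻⁴ = 2.77×10⁻⁴ K⁻¹
Layer 2: α = (0.57 + 0.1×15)×10⁻⁴ = 2.07×10⁻⁴ K⁻¹
Layer 3: α = (0.57 + 0.1×7.9)×10⁻⁴ = 1.36×10⁻⁴ K⁻¹
Layer 4: α = (0.57 + 0.1×2)×10⁻⁴ = 0.77×10⁻⁴ K⁻¹
2.77×10⁻⁴ × 0.94 × 210 = 0.0546798 m
Layer 2: 2.07×10⁻⁴ × 190 × 0.8 = 0.031464 m
Layer 3: 1.36×10⁻⁴ × 0.88 × 490 = 0.0586432 m
890–2590 m: 0.77×10⁻⁴ × 1700 × 0.21 = 0.027489 m
Δh = 0.0546798 + 0.031464 + 0.0586432 + 0.027489 = 0.172276 m ≈ 172 mm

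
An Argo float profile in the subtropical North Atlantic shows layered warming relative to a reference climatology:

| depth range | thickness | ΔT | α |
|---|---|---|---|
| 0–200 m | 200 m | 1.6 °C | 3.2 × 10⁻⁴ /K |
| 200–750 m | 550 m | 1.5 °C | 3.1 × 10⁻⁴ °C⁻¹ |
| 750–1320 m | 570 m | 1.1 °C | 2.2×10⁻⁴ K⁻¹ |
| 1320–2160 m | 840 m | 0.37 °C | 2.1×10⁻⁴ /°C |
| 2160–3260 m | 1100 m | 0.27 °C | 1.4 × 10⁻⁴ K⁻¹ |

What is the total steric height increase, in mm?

Layer 1: 200 × 3.2×10⁻⁴ × 1.6 = 0.10240 m
Layer 2: 1.5 × 3.1×10⁻⁴ × 550 = 0.25575 m
570 × 1.1 × 2.2×10⁻⁴ = 0.13794 m
1320–2160 m: 840 × 2.1×10⁻⁴ × 0.37 = 0.065268 m
0.27 × 1100 × 1.4×10⁻⁴ = 0.04158 m
Δh = 0.10240 + 0.25575 + 0.13794 + 0.065268 + 0.04158 = 0.602938 m ≈ 603 mm

about 603 mm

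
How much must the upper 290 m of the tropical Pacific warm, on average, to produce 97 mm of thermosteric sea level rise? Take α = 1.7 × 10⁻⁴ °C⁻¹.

about 2.0 °C

ΔT = Δh/(αH) = 0.097 / (1.7×10⁻⁴ × 290) ≈ 1.968 °C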